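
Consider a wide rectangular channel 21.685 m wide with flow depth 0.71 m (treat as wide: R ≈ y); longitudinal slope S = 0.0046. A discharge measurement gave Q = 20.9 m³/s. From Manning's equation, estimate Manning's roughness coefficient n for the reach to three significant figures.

A = b·y = 21.685 × 0.71 = 15.40 m²
Wide channel: R ≈ y = 0.71 m
n = (1/Q)·A·R^(2/3)·S^(1/2) = (1/20.9) × 15.40 × 0.7959 × 0.06782 = 0.03976

0.0398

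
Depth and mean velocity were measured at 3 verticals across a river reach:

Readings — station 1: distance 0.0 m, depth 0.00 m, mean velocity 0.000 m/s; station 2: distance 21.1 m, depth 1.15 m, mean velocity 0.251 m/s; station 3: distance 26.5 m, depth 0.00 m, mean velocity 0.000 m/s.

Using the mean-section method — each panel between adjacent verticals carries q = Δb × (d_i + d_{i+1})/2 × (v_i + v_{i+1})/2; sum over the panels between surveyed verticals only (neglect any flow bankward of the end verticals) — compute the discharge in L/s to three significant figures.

Panel 1-2: Δb = 21.1 m, d̄ = (0.00+1.15)/2 = 0.575, v̄ = (0.000+0.251)/2 = 0.1255 → q = 21.1×0.575×0.1255 = 1.523 m³/s
Panel 2-3: Δb = 5.4 m, d̄ = (1.15+0.00)/2 = 0.575, v̄ = (0.251+0.000)/2 = 0.1255 → q = 5.4×0.575×0.1255 = 0.3897 m³/s
Q = Σ q = 1.912 m³/s
= 1.912 × 1000 = 1912 L/s

1910 L/s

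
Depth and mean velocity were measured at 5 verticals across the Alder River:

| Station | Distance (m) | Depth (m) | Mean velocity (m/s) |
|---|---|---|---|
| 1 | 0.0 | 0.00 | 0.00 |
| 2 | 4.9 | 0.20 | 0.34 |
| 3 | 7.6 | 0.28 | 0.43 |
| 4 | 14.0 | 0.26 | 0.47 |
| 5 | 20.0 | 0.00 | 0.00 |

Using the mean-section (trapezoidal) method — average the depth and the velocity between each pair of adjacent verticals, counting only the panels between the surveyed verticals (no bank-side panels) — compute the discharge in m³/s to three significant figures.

Panel 1-2: Δb = 4.9 m, d̄ = (0.00+0.20)/2 = 0.1, v̄ = (0.00+0.34)/2 = 0.17 → q = 4.9×0.1×0.17 = 0.08330 m³/s
Panel 2-3: Δb = 2.7 m, d̄ = (0.20+0.28)/2 = 0.24, v̄ = (0.34+0.43)/2 = 0.385 → q = 2.7×0.24×0.385 = 0.2495 m³/s
Panel 3-4: Δb = 6.4 m, d̄ = (0.28+0.26)/2 = 0.27, v̄ = (0.43+0.47)/2 = 0.45 → q = 6.4×0.27×0.45 = 0.7776 m³/s
Panel 4-5: Δb = 6 m, d̄ = (0.26+0.00)/2 = 0.13, v̄ = (0.47+0.00)/2 = 0.235 → q = 6×0.13×0.235 = 0.1833 m³/s
Q = Σ q = 1.294 m³/s

1.29 m³/s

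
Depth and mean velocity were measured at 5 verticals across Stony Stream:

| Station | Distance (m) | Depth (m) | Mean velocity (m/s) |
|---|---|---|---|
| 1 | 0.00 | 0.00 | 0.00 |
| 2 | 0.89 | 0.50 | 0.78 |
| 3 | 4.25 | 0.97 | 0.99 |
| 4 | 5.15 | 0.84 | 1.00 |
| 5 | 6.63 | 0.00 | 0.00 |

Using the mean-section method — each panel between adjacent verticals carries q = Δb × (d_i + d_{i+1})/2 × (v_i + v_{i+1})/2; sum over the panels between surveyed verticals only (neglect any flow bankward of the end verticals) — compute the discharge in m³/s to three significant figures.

Panel 1-2: Δb = 0.89 m, d̄ = (0.00+0.50)/2 = 0.25, v̄ = (0.00+0.78)/2 = 0.39 → q = 0.89×0.25×0.39 = 0.08678 m³/s
Panel 2-3: Δb = 3.36 m, d̄ = (0.50+0.97)/2 = 0.735, v̄ = (0.78+0.99)/2 = 0.885 → q = 3.36×0.735×0.885 = 2.186 m³/s
Panel 3-4: Δb = 0.9 m, d̄ = (0.97+0.84)/2 = 0.905, v̄ = (0.99+1.00)/2 = 0.995 → q = 0.9×0.905×0.995 = 0.8104 m³/s
Panel 4-5: Δb = 1.48 m, d̄ = (0.84+0.00)/2 = 0.42, v̄ = (1.00+0.00)/2 = 0.5 → q = 1.48×0.42×0.5 = 0.3108 m³/s
Q = Σ q = 3.394 m³/s

3.39 m³/s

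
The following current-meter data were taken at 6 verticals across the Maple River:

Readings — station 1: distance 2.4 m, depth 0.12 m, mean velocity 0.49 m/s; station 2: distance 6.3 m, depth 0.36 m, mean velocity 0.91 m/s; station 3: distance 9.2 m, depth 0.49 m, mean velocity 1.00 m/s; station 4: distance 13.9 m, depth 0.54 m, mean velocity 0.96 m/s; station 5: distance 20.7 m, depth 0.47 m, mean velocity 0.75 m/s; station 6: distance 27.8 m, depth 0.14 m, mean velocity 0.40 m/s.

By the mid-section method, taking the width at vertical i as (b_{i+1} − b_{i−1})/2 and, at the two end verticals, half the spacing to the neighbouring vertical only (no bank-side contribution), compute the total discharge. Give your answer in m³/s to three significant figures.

w_1 = (6.3 − 2.4)/2 = 1.95 m; q_1 = 0.49 × 0.12 × 1.95 = 0.1147 m³/s
w_2 = (9.2 − 2.4)/2 = 3.4 m; q_2 = 0.91 × 0.36 × 3.4 = 1.114 m³/s
w_3 = (13.9 − 6.3)/2 = 3.8 m; q_3 = 1.00 × 0.49 × 3.8 = 1.862 m³/s
w_4 = (20.7 − 9.2)/2 = 5.75 m; q_4 = 0.96 × 0.54 × 5.75 = 2.981 m³/s
w_5 = (27.8 − 13.9)/2 = 6.95 m; q_5 = 0.75 × 0.47 × 6.95 = 2.450 m³/s
w_6 = (27.8 − 20.7)/2 = 3.55 m; q_6 = 0.40 × 0.14 × 3.55 = 0.1988 m³/s
Q = Σ qᵢ = 8.720 m³/s

8.72 m³/s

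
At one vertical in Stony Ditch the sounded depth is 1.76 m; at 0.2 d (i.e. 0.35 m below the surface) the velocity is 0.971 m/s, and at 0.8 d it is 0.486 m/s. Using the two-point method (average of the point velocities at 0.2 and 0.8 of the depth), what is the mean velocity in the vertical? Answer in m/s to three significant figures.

0.729 m/s

v̄ = (0.971 + 0.486) / 2 = 0.7285 m/s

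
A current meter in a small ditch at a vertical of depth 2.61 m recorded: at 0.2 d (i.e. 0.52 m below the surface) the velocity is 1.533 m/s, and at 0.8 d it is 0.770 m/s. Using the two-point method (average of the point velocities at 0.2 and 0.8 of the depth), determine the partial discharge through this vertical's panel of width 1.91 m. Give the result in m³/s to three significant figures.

v̄ = (1.533 + 0.770) / 2 = 1.152 m/s
q = v̄ × d × w = 1.152 × 2.61 × 1.91 = 5.740 m³/s

5.74 m³/s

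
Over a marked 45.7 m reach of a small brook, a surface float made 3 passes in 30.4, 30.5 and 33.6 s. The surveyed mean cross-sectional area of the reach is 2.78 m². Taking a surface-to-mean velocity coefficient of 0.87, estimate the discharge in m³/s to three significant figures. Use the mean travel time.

3.51 m³/s

t̄ = (30.4 + 30.5 + 33.6) / 3 = 31.5 s
v_surface = L / t̄ = 45.7 / 31.5 = 1.451 m/s
v_mean = 0.87 × 1.451 = 1.262 m/s
Q = A × v_mean = 2.78 × 1.262 = 3.509 m³/s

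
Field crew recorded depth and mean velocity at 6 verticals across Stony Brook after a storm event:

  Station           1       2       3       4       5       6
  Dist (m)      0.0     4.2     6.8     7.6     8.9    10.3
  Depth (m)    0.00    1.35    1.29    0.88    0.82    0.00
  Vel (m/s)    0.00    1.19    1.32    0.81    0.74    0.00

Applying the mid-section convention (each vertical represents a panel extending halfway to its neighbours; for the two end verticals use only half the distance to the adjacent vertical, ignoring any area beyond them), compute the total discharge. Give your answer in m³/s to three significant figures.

9.92 m³/s

w_2 = (6.8 − 0.0)/2 = 3.4 m; q_2 = 1.19 × 1.35 × 3.4 = 5.462 m³/s
w_3 = (7.6 − 4.2)/2 = 1.7 m; q_3 = 1.32 × 1.29 × 1.7 = 2.895 m³/s
w_4 = (8.9 − 6.8)/2 = 1.05 m; q_4 = 0.81 × 0.88 × 1.05 = 0.7484 m³/s
w_5 = (10.3 − 7.6)/2 = 1.35 m; q_5 = 0.74 × 0.82 × 1.35 = 0.8192 m³/s
Stations 1, 6 contribute zero (depth or velocity is 0).
Q = Σ qᵢ = 9.924 m³/s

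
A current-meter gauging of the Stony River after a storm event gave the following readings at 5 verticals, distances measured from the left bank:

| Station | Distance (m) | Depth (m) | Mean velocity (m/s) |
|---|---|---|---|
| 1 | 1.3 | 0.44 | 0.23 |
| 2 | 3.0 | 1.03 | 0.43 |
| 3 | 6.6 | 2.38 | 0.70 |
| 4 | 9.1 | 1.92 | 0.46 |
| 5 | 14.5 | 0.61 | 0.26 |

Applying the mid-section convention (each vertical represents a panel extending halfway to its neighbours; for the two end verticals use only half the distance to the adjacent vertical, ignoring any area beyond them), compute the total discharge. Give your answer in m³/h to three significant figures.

36900 m³/h

w_1 = (3.0 − 1.3)/2 = 0.85 m; q_1 = 0.23 × 0.44 × 0.85 = 0.08602 m³/s
w_2 = (6.6 − 1.3)/2 = 2.65 m; q_2 = 0.43 × 1.03 × 2.65 = 1.174 m³/s
w_3 = (9.1 − 3.0)/2 = 3.05 m; q_3 = 0.70 × 2.38 × 3.05 = 5.081 m³/s
w_4 = (14.5 − 6.6)/2 = 3.95 m; q_4 = 0.46 × 1.92 × 3.95 = 3.489 m³/s
w_5 = (14.5 − 9.1)/2 = 2.7 m; q_5 = 0.26 × 0.61 × 2.7 = 0.4282 m³/s
Q = Σ qᵢ = 10.26 m³/s
= 10.26 × 3600 = 36930 m³/h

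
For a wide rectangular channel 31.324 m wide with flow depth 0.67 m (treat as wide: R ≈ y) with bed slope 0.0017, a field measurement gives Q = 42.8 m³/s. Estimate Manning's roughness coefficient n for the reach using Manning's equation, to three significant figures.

A = b·y = 31.324 × 0.67 = 20.99 m²
Wide channel: R ≈ y = 0.67 m
n = (1/Q)·A·R^(2/3)·S^(1/2) = (1/42.8) × 20.99 × 0.7657 × 0.04123 = 0.01548

0.0155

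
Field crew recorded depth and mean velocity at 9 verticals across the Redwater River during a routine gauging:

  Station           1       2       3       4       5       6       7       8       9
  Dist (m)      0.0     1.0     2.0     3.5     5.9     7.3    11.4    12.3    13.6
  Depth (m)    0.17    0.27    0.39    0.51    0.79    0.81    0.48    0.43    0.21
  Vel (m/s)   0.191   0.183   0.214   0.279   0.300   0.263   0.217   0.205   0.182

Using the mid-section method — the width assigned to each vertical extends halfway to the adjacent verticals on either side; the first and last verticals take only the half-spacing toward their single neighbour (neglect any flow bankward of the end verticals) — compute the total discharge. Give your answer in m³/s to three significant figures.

1.87 m³/s

w_1 = (1.0 − 0.0)/2 = 0.5 m; q_1 = 0.191 × 0.17 × 0.5 = 0.01624 m³/s
w_2 = (2.0 − 0.0)/2 = 1 m; q_2 = 0.183 × 0.27 × 1 = 0.04941 m³/s
w_3 = (3.5 − 1.0)/2 = 1.25 m; q_3 = 0.214 × 0.39 × 1.25 = 0.1043 m³/s
w_4 = (5.9 − 2.0)/2 = 1.95 m; q_4 = 0.279 × 0.51 × 1.95 = 0.2775 m³/s
w_5 = (7.3 − 3.5)/2 = 1.9 m; q_5 = 0.300 × 0.79 × 1.9 = 0.4503 m³/s
w_6 = (11.4 − 5.9)/2 = 2.75 m; q_6 = 0.263 × 0.81 × 2.75 = 0.5858 m³/s
w_7 = (12.3 − 7.3)/2 = 2.5 m; q_7 = 0.217 × 0.48 × 2.5 = 0.2604 m³/s
w_8 = (13.6 − 11.4)/2 = 1.1 m; q_8 = 0.205 × 0.43 × 1.1 = 0.09697 m³/s
w_9 = (13.6 − 12.3)/2 = 0.65 m; q_9 = 0.182 × 0.21 × 0.65 = 0.02484 m³/s
Q = Σ qᵢ = 1.866 m³/s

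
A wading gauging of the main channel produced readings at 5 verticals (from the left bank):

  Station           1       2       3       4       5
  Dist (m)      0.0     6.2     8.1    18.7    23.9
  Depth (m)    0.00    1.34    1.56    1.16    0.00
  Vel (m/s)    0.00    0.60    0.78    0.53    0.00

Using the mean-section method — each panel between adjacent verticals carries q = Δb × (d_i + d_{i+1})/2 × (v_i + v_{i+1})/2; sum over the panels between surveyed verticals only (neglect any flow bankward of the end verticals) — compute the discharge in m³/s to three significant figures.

13.4 m³/s

Panel 1-2: Δb = 6.2 m, d̄ = (0.00+1.34)/2 = 0.67, v̄ = (0.00+0.60)/2 = 0.3 → q = 6.2×0.67×0.3 = 1.246 m³/s
Panel 2-3: Δb = 1.9 m, d̄ = (1.34+1.56)/2 = 1.45, v̄ = (0.60+0.78)/2 = 0.69 → q = 1.9×1.45×0.69 = 1.901 m³/s
Panel 3-4: Δb = 10.6 m, d̄ = (1.56+1.16)/2 = 1.36, v̄ = (0.78+0.53)/2 = 0.655 → q = 10.6×1.36×0.655 = 9.442 m³/s
Panel 4-5: Δb = 5.2 m, d̄ = (1.16+0.00)/2 = 0.58, v̄ = (0.53+0.00)/2 = 0.265 → q = 5.2×0.58×0.265 = 0.7992 m³/s
Q = Σ q = 13.39 m³/s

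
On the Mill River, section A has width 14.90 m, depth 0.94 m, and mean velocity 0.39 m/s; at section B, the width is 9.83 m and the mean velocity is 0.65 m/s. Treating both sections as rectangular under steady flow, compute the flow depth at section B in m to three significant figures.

Q = A₁V₁ = (14.90×0.94) × 0.39 = 5.462 m³/s
d₂ = Q/(b₂ V₂) = 5.462/(9.83×0.65) = 0.8549 m

0.855 m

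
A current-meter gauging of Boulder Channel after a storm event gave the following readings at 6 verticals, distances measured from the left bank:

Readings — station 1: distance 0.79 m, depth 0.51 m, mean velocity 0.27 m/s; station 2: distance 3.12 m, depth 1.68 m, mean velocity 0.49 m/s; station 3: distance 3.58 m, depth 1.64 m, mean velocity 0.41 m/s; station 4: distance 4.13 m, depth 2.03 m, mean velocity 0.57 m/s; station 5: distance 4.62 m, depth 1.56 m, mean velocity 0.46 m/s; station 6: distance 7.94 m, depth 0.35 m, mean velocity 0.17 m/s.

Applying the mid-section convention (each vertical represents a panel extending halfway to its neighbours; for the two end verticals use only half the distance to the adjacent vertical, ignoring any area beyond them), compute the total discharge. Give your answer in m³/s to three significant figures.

3.72 m³/s

w_1 = (3.12 − 0.79)/2 = 1.165 m; q_1 = 0.27 × 0.51 × 1.165 = 0.1604 m³/s
w_2 = (3.58 − 0.79)/2 = 1.395 m; q_2 = 0.49 × 1.68 × 1.395 = 1.148 m³/s
w_3 = (4.13 − 3.12)/2 = 0.505 m; q_3 = 0.41 × 1.64 × 0.505 = 0.3396 m³/s
w_4 = (4.62 − 3.58)/2 = 0.52 m; q_4 = 0.57 × 2.03 × 0.52 = 0.6017 m³/s
w_5 = (7.94 − 4.13)/2 = 1.905 m; q_5 = 0.46 × 1.56 × 1.905 = 1.367 m³/s
w_6 = (7.94 − 4.62)/2 = 1.66 m; q_6 = 0.17 × 0.35 × 1.66 = 0.09877 m³/s
Q = Σ qᵢ = 3.716 m³/s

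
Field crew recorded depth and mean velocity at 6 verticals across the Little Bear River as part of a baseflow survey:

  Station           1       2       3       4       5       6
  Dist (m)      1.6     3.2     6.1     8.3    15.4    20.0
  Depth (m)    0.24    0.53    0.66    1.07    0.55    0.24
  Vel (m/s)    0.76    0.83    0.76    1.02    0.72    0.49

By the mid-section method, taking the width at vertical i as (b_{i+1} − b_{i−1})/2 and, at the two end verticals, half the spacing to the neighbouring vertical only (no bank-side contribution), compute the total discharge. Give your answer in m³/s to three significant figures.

w_1 = (3.2 − 1.6)/2 = 0.8 m; q_1 = 0.76 × 0.24 × 0.8 = 0.1459 m³/s
w_2 = (6.1 − 1.6)/2 = 2.25 m; q_2 = 0.83 × 0.53 × 2.25 = 0.9898 m³/s
w_3 = (8.3 − 3.2)/2 = 2.55 m; q_3 = 0.76 × 0.66 × 2.55 = 1.279 m³/s
w_4 = (15.4 − 6.1)/2 = 4.65 m; q_4 = 1.02 × 1.07 × 4.65 = 5.075 m³/s
w_5 = (20.0 − 8.3)/2 = 5.85 m; q_5 = 0.72 × 0.55 × 5.85 = 2.317 m³/s
w_6 = (20.0 − 15.4)/2 = 2.3 m; q_6 = 0.49 × 0.24 × 2.3 = 0.2705 m³/s
Q = Σ qᵢ = 10.08 m³/s

10.1 m³/s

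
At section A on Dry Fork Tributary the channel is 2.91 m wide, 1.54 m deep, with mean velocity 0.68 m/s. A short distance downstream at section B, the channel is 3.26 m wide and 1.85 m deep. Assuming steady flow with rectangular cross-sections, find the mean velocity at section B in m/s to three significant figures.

Q = A₁V₁ = (2.91×1.54) × 0.68 = 3.047 m³/s
A₂ = 3.26 × 1.85 = 6.031 m²
V₂ = Q/A₂ = 3.047/6.031 = 0.5053 m/s

0.505 m/s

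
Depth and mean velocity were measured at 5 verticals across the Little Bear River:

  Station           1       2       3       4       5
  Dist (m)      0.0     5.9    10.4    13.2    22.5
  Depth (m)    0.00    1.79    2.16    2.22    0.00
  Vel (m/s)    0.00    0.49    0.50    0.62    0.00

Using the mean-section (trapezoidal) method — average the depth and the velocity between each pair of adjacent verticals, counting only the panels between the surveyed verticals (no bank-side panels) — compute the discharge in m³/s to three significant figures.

12.3 m³/s

Panel 1-2: Δb = 5.9 m, d̄ = (0.00+1.79)/2 = 0.895, v̄ = (0.00+0.49)/2 = 0.245 → q = 5.9×0.895×0.245 = 1.294 m³/s
Panel 2-3: Δb = 4.5 m, d̄ = (1.79+2.16)/2 = 1.975, v̄ = (0.49+0.50)/2 = 0.495 → q = 4.5×1.975×0.495 = 4.399 m³/s
Panel 3-4: Δb = 2.8 m, d̄ = (2.16+2.22)/2 = 2.19, v̄ = (0.50+0.62)/2 = 0.56 → q = 2.8×2.19×0.56 = 3.434 m³/s
Panel 4-5: Δb = 9.3 m, d̄ = (2.22+0.00)/2 = 1.11, v̄ = (0.62+0.00)/2 = 0.31 → q = 9.3×1.11×0.31 = 3.200 m³/s
Q = Σ q = 12.33 m³/s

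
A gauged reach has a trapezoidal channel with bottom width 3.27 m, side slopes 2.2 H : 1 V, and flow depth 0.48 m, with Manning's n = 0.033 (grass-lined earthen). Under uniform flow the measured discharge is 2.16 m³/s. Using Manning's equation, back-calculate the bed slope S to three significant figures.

A = (b + z·y)·y = (3.27 + 2.2×0.48)×0.48 = 2.076 m²
P = b + 2y√(1+z²) = 3.27 + 2×0.48×√(1+2.2²) = 5.590 m
R = A/P = 2.076/5.590 = 0.3715 m
S = (Q·n / (1·A·R^(2/3)))² = (2.16×0.033 / (1×2.076×0.5167))² = 0.004413

0.00441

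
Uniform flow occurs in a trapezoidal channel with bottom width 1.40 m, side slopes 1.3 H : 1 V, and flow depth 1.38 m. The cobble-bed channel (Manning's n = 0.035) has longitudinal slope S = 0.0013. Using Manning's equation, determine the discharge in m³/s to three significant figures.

3.73 m³/s

A = (b + z·y)·y = (1.40 + 1.3×1.38)×1.38 = 4.408 m²
P = b + 2y√(1+z²) = 1.40 + 2×1.38×√(1+1.3²) = 5.927 m
R = A/P = 4.408/5.927 = 0.7437 m
Q = (1/n)·A·R^(2/3)·S^(1/2) = (1/0.035) × 4.408 × 0.7437^(2/3) × 0.0013^(1/2) = 3.727 m³/s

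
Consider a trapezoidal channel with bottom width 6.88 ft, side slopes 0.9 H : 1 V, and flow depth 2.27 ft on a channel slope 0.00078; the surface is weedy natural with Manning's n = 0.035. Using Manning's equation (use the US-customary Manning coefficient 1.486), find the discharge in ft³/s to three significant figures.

A = (b + z·y)·y = (6.88 + 0.9×2.27)×2.27 = 20.26 ft²
P = b + 2y√(1+z²) = 6.88 + 2×2.27×√(1+0.9²) = 12.99 ft
R = A/P = 20.26/12.99 = 1.560 ft
Q = (1.486/n)·A·R^(2/3)·S^(1/2) = (1.486/0.035) × 20.26 × 1.560^(2/3) × 0.00078^(1/2) = 32.30 ft³/s

32.3 ft³/s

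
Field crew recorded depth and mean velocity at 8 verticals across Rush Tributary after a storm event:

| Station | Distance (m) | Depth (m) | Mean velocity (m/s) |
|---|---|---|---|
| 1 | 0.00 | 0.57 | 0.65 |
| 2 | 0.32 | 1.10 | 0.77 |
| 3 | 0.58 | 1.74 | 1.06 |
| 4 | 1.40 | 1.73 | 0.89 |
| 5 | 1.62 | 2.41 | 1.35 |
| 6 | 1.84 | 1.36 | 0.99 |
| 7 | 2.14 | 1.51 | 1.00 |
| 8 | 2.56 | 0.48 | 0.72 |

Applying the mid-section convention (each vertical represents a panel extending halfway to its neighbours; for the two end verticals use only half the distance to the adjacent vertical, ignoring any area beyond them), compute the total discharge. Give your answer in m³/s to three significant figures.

w_1 = (0.32 − 0.00)/2 = 0.16 m; q_1 = 0.65 × 0.57 × 0.16 = 0.05928 m³/s
w_2 = (0.58 − 0.00)/2 = 0.29 m; q_2 = 0.77 × 1.10 × 0.29 = 0.2456 m³/s
w_3 = (1.40 − 0.32)/2 = 0.54 m; q_3 = 1.06 × 1.74 × 0.54 = 0.9960 m³/s
w_4 = (1.62 − 0.58)/2 = 0.52 m; q_4 = 0.89 × 1.73 × 0.52 = 0.8006 m³/s
w_5 = (1.84 − 1.40)/2 = 0.22 m; q_5 = 1.35 × 2.41 × 0.22 = 0.7158 m³/s
w_6 = (2.14 − 1.62)/2 = 0.26 m; q_6 = 0.99 × 1.36 × 0.26 = 0.3501 m³/s
w_7 = (2.56 − 1.84)/2 = 0.36 m; q_7 = 1.00 × 1.51 × 0.36 = 0.5436 m³/s
w_8 = (2.56 − 2.14)/2 = 0.21 m; q_8 = 0.72 × 0.48 × 0.21 = 0.07258 m³/s
Q = Σ qᵢ = 3.784 m³/s

3.78 m³/s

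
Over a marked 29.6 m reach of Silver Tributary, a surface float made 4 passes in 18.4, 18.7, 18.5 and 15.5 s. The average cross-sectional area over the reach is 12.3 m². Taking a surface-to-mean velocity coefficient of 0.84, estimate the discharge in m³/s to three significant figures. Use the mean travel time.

17.2 m³/s

t̄ = (18.4 + 18.7 + 18.5 + 15.5) / 4 = 17.775 s
v_surface = L / t̄ = 29.6 / 17.775 = 1.665 m/s
v_mean = 0.84 × 1.665 = 1.399 m/s
Q = A × v_mean = 12.3 × 1.399 = 17.21 m³/s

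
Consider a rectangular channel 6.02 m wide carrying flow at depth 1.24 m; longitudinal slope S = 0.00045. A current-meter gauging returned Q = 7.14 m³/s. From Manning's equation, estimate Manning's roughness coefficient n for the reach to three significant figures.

A = b·y = 6.02 × 1.24 = 7.465 m²
P = b + 2y = 6.02 + 2×1.24 = 8.500 m
R = A/P = 7.465/8.500 = 0.8782 m
n = (1/Q)·A·R^(2/3)·S^(1/2) = (1/7.14) × 7.465 × 0.9171 × 0.02121 = 0.02034

0.0203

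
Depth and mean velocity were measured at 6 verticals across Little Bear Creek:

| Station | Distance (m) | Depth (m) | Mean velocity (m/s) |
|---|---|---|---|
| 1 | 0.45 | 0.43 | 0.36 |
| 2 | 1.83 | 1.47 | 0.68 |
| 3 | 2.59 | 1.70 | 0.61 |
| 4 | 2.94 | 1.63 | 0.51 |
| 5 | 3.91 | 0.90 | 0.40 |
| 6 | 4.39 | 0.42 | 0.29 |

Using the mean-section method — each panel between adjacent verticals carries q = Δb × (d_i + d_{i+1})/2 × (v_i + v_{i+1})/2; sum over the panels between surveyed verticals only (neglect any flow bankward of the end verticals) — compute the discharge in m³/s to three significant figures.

2.45 m³/s

Panel 1-2: Δb = 1.38 m, d̄ = (0.43+1.47)/2 = 0.95, v̄ = (0.36+0.68)/2 = 0.52 → q = 1.38×0.95×0.52 = 0.6817 m³/s
Panel 2-3: Δb = 0.76 m, d̄ = (1.47+1.70)/2 = 1.585, v̄ = (0.68+0.61)/2 = 0.645 → q = 0.76×1.585×0.645 = 0.7770 m³/s
Panel 3-4: Δb = 0.35 m, d̄ = (1.70+1.63)/2 = 1.665, v̄ = (0.61+0.51)/2 = 0.56 → q = 0.35×1.665×0.56 = 0.3263 m³/s
Panel 4-5: Δb = 0.97 m, d̄ = (1.63+0.90)/2 = 1.265, v̄ = (0.51+0.40)/2 = 0.455 → q = 0.97×1.265×0.455 = 0.5583 m³/s
Panel 5-6: Δb = 0.48 m, d̄ = (0.90+0.42)/2 = 0.66, v̄ = (0.40+0.29)/2 = 0.345 → q = 0.48×0.66×0.345 = 0.1093 m³/s
Q = Σ q = 2.453 m³/s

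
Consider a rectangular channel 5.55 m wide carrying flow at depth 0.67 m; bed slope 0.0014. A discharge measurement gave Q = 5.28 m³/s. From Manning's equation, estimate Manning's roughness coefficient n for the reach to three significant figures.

A = b·y = 5.55 × 0.67 = 3.719 m²
P = b + 2y = 5.55 + 2×0.67 = 6.890 m
R = A/P = 3.719/6.890 = 0.5397 m
n = (1/Q)·A·R^(2/3)·S^(1/2) = (1/5.28) × 3.719 × 0.6629 × 0.03742 = 0.01747

0.0175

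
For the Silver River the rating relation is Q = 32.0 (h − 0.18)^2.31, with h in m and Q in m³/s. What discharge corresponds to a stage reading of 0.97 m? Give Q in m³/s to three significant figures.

Q = 32.0 × (0.97 − 0.18)^2.31 = 32.0 × 0.79^2.31 = 18.56 m³/s

18.6 m³/s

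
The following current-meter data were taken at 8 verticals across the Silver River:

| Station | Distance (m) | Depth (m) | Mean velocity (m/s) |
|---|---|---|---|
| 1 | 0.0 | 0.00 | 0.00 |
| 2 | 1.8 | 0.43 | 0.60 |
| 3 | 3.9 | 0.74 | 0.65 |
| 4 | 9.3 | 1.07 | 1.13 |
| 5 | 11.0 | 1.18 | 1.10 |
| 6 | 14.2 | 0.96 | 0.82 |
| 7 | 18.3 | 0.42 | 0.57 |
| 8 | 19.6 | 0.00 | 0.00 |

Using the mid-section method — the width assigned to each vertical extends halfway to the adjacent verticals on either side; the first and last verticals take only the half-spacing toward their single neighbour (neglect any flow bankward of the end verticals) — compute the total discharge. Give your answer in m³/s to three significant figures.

13.3 m³/s

w_2 = (3.9 − 0.0)/2 = 1.95 m; q_2 = 0.60 × 0.43 × 1.95 = 0.5031 m³/s
w_3 = (9.3 − 1.8)/2 = 3.75 m; q_3 = 0.65 × 0.74 × 3.75 = 1.804 m³/s
w_4 = (11.0 − 3.9)/2 = 3.55 m; q_4 = 1.13 × 1.07 × 3.55 = 4.292 m³/s
w_5 = (14.2 − 9.3)/2 = 2.45 m; q_5 = 1.10 × 1.18 × 2.45 = 3.180 m³/s
w_6 = (18.3 − 11.0)/2 = 3.65 m; q_6 = 0.82 × 0.96 × 3.65 = 2.873 m³/s
w_7 = (19.6 − 14.2)/2 = 2.7 m; q_7 = 0.57 × 0.42 × 2.7 = 0.6464 m³/s
Stations 1, 8 contribute zero (depth or velocity is 0).
Q = Σ qᵢ = 13.30 m³/s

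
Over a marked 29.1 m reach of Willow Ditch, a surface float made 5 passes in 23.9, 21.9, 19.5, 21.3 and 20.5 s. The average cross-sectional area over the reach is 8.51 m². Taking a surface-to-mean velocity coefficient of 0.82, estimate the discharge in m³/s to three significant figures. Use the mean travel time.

t̄ = (23.9 + 21.9 + 19.5 + 21.3 + 20.5) / 5 = 21.42 s
v_surface = L / t̄ = 29.1 / 21.42 = 1.359 m/s
v_mean = 0.82 × 1.359 = 1.114 m/s
Q = A × v_mean = 8.51 × 1.114 = 9.480 m³/s

9.48 m³/s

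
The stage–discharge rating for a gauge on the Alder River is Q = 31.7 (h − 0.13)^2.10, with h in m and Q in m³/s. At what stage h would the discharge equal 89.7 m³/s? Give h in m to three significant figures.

1.77 m

h − h₀ = (Q/C)^(1/b) = (89.7/31.7)^(1/2.10) = 1.641 m
h = 0.13 + 1.641 = 1.771 m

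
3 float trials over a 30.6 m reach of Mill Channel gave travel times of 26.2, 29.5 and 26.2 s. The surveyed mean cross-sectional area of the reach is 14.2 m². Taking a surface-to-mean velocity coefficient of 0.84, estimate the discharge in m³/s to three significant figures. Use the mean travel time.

13.4 m³/s

t̄ = (26.2 + 29.5 + 26.2) / 3 = 27.3 s
v_surface = L / t̄ = 30.6 / 27.3 = 1.121 m/s
v_mean = 0.84 × 1.121 = 0.9415 m/s
Q = A × v_mean = 14.2 × 0.9415 = 13.37 m³/s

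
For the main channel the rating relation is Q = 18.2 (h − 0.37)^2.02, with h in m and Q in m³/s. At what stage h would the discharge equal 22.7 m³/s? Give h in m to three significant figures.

1.49 m

h − h₀ = (Q/C)^(1/b) = (22.7/18.2)^(1/2.02) = 1.116 m
h = 0.37 + 1.116 = 1.486 m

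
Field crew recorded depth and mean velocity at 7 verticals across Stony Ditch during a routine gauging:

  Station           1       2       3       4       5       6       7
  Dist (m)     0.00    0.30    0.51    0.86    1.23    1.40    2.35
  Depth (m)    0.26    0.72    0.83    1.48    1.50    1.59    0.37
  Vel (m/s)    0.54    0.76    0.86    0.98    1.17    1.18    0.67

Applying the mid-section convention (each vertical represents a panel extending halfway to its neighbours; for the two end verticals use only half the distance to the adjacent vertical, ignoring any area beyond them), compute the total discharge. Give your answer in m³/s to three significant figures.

2.52 m³/s

w_1 = (0.30 − 0.00)/2 = 0.15 m; q_1 = 0.54 × 0.26 × 0.15 = 0.02106 m³/s
w_2 = (0.51 − 0.00)/2 = 0.255 m; q_2 = 0.76 × 0.72 × 0.255 = 0.1395 m³/s
w_3 = (0.86 − 0.30)/2 = 0.28 m; q_3 = 0.86 × 0.83 × 0.28 = 0.1999 m³/s
w_4 = (1.23 − 0.51)/2 = 0.36 m; q_4 = 0.98 × 1.48 × 0.36 = 0.5221 m³/s
w_5 = (1.40 − 0.86)/2 = 0.27 m; q_5 = 1.17 × 1.50 × 0.27 = 0.4739 m³/s
w_6 = (2.35 − 1.23)/2 = 0.56 m; q_6 = 1.18 × 1.59 × 0.56 = 1.051 m³/s
w_7 = (2.35 − 1.40)/2 = 0.475 m; q_7 = 0.67 × 0.37 × 0.475 = 0.1178 m³/s
Q = Σ qᵢ = 2.525 m³/s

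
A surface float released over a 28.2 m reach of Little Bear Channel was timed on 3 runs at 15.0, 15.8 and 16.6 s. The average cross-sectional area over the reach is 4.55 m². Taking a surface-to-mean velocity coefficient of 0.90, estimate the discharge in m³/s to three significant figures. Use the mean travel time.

7.31 m³/s

t̄ = (15.0 + 15.8 + 16.6) / 3 = 15.8 s
v_surface = L / t̄ = 28.2 / 15.8 = 1.785 m/s
v_mean = 0.90 × 1.785 = 1.606 m/s
Q = A × v_mean = 4.55 × 1.606 = 7.309 m³/s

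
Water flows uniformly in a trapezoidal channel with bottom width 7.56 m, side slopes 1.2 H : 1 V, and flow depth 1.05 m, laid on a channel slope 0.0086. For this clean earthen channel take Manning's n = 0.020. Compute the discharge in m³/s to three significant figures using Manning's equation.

38.7 m³/s

A = (b + z·y)·y = (7.56 + 1.2×1.05)×1.05 = 9.261 m²
P = b + 2y√(1+z²) = 7.56 + 2×1.05×√(1+1.2²) = 10.84 m
R = A/P = 9.261/10.84 = 0.8543 m
Q = (1/n)·A·R^(2/3)·S^(1/2) = (1/0.020) × 9.261 × 0.8543^(2/3) × 0.0086^(1/2) = 38.66 m³/s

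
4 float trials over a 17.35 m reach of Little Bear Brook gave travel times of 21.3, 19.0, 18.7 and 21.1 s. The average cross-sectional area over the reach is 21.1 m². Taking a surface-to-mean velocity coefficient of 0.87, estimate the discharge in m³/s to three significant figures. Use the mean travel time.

15.9 m³/s

t̄ = (21.3 + 19.0 + 18.7 + 21.1) / 4 = 20.025 s
v_surface = L / t̄ = 17.35 / 20.025 = 0.8664 m/s
v_mean = 0.87 × 0.8664 = 0.7538 m/s
Q = A × v_mean = 21.1 × 0.7538 = 15.90 m³/s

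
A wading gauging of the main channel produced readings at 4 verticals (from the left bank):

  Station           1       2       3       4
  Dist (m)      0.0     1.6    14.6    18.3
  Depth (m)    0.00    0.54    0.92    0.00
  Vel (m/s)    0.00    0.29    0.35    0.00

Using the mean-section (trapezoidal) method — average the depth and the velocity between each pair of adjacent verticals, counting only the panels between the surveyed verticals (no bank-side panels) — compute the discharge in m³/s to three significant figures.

3.40 m³/s

Panel 1-2: Δb = 1.6 m, d̄ = (0.00+0.54)/2 = 0.27, v̄ = (0.00+0.29)/2 = 0.145 → q = 1.6×0.27×0.145 = 0.06264 m³/s
Panel 2-3: Δb = 13 m, d̄ = (0.54+0.92)/2 = 0.73, v̄ = (0.29+0.35)/2 = 0.32 → q = 13×0.73×0.32 = 3.037 m³/s
Panel 3-4: Δb = 3.7 m, d̄ = (0.92+0.00)/2 = 0.46, v̄ = (0.35+0.00)/2 = 0.175 → q = 3.7×0.46×0.175 = 0.2979 m³/s
Q = Σ q = 3.397 m³/s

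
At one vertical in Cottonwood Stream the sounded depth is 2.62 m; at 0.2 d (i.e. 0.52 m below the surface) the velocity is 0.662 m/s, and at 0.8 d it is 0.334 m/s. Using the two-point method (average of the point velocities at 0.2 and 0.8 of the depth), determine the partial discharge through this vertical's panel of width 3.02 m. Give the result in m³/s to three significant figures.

v̄ = (0.662 + 0.334) / 2 = 0.4980 m/s
q = v̄ × d × w = 0.4980 × 2.62 × 3.02 = 3.940 m³/s

3.94 m³/s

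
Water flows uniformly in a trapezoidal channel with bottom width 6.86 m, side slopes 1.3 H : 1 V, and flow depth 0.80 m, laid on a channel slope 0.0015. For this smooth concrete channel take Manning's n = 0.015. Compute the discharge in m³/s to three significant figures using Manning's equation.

A = (b + z·y)·y = (6.86 + 1.3×0.80)×0.80 = 6.320 m²
P = b + 2y√(1+z²) = 6.86 + 2×0.80×√(1+1.3²) = 9.484 m
R = A/P = 6.320/9.484 = 0.6664 m
Q = (1/n)·A·R^(2/3)·S^(1/2) = (1/0.015) × 6.320 × 0.6664^(2/3) × 0.0015^(1/2) = 12.45 m³/s

12.4 m³/s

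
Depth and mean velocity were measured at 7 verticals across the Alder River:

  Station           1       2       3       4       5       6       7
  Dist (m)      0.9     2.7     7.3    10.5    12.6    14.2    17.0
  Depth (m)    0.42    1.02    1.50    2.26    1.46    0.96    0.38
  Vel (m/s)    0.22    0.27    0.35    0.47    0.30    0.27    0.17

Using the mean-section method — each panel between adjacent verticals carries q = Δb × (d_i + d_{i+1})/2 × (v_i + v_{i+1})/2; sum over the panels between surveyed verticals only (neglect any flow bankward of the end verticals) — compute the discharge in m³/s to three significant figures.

Panel 1-2: Δb = 1.8 m, d̄ = (0.42+1.02)/2 = 0.72, v̄ = (0.22+0.27)/2 = 0.245 → q = 1.8×0.72×0.245 = 0.3175 m³/s
Panel 2-3: Δb = 4.6 m, d̄ = (1.02+1.50)/2 = 1.26, v̄ = (0.27+0.35)/2 = 0.31 → q = 4.6×1.26×0.31 = 1.797 m³/s
Panel 3-4: Δb = 3.2 m, d̄ = (1.50+2.26)/2 = 1.88, v̄ = (0.35+0.47)/2 = 0.41 → q = 3.2×1.88×0.41 = 2.467 m³/s
Panel 4-5: Δb = 2.1 m, d̄ = (2.26+1.46)/2 = 1.86, v̄ = (0.47+0.30)/2 = 0.385 → q = 2.1×1.86×0.385 = 1.504 m³/s
Panel 5-6: Δb = 1.6 m, d̄ = (1.46+0.96)/2 = 1.21, v̄ = (0.30+0.27)/2 = 0.285 → q = 1.6×1.21×0.285 = 0.5518 m³/s
Panel 6-7: Δb = 2.8 m, d̄ = (0.96+0.38)/2 = 0.67, v̄ = (0.27+0.17)/2 = 0.22 → q = 2.8×0.67×0.22 = 0.4127 m³/s
Q = Σ q = 7.049 m³/s

7.05 m³/s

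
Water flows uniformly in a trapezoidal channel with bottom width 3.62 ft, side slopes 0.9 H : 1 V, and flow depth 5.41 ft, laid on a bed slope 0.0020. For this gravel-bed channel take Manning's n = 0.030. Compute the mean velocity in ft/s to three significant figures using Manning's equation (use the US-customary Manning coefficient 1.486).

A = (b + z·y)·y = (3.62 + 0.9×5.41)×5.41 = 45.93 ft²
P = b + 2y√(1+z²) = 3.62 + 2×5.41×√(1+0.9²) = 18.18 ft
R = A/P = 45.93/18.18 = 2.527 ft
Q = (1.486/n)·A·R^(2/3)·S^(1/2) = (1.486/0.030) × 45.93 × 2.527^(2/3) × 0.0020^(1/2) = 188.7 ft³/s
V = Q/A = 188.7/45.93 = 4.109 ft/s

4.11 ft/s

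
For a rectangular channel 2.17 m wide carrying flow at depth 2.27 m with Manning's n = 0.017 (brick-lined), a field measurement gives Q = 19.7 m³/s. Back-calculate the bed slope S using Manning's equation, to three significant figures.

A = b·y = 2.17 × 2.27 = 4.926 m²
P = b + 2y = 2.17 + 2×2.27 = 6.710 m
R = A/P = 4.926/6.710 = 0.7341 m
S = (Q·n / (1·A·R^(2/3)))² = (19.7×0.017 / (1×4.926×0.8138))² = 0.006980

0.00698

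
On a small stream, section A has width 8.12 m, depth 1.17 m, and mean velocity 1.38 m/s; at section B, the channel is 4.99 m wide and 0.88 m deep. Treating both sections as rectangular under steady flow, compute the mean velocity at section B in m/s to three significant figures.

2.99 m/s

Q = A₁V₁ = (8.12×1.17) × 1.38 = 13.11 m³/s
A₂ = 4.99 × 0.88 = 4.391 m²
V₂ = Q/A₂ = 13.11/4.391 = 2.986 m/s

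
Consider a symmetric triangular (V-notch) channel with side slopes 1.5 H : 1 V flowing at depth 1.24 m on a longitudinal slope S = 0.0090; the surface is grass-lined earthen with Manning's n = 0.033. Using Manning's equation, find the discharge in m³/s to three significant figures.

4.26 m³/s

A = z·y² = 1.5×1.24² = 2.306 m²
P = 2y√(1+z²) = 2×1.24×√(1+1.5²) = 4.471 m
R = A/P = 2.306/4.471 = 0.5159 m
Q = (1/n)·A·R^(2/3)·S^(1/2) = (1/0.033) × 2.306 × 0.5159^(2/3) × 0.0090^(1/2) = 4.265 m³/s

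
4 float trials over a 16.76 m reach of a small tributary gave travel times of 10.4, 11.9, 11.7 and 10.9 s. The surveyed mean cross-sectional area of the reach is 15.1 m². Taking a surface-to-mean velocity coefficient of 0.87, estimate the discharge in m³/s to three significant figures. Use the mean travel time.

19.6 m³/s

t̄ = (10.4 + 11.9 + 11.7 + 10.9) / 4 = 11.225 s
v_surface = L / t̄ = 16.76 / 11.225 = 1.493 m/s
v_mean = 0.87 × 1.493 = 1.299 m/s
Q = A × v_mean = 15.1 × 1.299 = 19.61 m³/s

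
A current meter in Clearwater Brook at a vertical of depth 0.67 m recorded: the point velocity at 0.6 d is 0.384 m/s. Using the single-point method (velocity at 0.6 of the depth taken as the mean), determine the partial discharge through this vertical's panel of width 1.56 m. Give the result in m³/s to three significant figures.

0.401 m³/s

v̄ = v₀.₆ = 0.384 m/s
q = v̄ × d × w = 0.3840 × 0.67 × 1.56 = 0.4014 m³/s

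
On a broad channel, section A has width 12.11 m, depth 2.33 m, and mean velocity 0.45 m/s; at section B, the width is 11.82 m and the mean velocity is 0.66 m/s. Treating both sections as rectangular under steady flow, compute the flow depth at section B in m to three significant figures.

Q = A₁V₁ = (12.11×2.33) × 0.45 = 12.70 m³/s
d₂ = Q/(b₂ V₂) = 12.70/(11.82×0.66) = 1.628 m

1.63 m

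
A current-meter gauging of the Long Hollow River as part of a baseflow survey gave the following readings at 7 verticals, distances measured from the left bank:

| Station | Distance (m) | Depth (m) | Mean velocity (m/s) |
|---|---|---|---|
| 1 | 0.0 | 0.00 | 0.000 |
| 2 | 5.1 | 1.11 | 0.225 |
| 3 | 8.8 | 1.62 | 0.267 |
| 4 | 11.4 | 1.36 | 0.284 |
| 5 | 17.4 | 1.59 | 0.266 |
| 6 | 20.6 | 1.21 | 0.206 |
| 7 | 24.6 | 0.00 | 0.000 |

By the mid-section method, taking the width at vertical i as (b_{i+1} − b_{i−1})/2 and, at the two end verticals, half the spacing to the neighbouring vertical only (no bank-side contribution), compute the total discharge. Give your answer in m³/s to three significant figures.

6.97 m³/s

w_2 = (8.8 − 0.0)/2 = 4.4 m; q_2 = 0.225 × 1.11 × 4.4 = 1.099 m³/s
w_3 = (11.4 − 5.1)/2 = 3.15 m; q_3 = 0.267 × 1.62 × 3.15 = 1.363 m³/s
w_4 = (17.4 − 8.8)/2 = 4.3 m; q_4 = 0.284 × 1.36 × 4.3 = 1.661 m³/s
w_5 = (20.6 − 11.4)/2 = 4.6 m; q_5 = 0.266 × 1.59 × 4.6 = 1.946 m³/s
w_6 = (24.6 − 17.4)/2 = 3.6 m; q_6 = 0.206 × 1.21 × 3.6 = 0.8973 m³/s
Stations 1, 7 contribute zero (depth or velocity is 0).
Q = Σ qᵢ = 6.965 m³/s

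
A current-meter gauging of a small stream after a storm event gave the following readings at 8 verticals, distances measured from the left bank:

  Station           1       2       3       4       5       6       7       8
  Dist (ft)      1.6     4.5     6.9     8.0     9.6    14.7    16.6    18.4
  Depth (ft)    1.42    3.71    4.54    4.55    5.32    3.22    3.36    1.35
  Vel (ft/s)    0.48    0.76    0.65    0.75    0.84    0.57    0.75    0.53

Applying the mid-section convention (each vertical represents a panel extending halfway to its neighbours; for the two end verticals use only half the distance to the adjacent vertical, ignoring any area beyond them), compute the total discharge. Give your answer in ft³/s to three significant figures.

44.9 ft³/s

w_1 = (4.5 − 1.6)/2 = 1.45 ft; q_1 = 0.48 × 1.42 × 1.45 = 0.9883 ft³/s
w_2 = (6.9 − 1.6)/2 = 2.65 ft; q_2 = 0.76 × 3.71 × 2.65 = 7.472 ft³/s
w_3 = (8.0 − 4.5)/2 = 1.75 ft; q_3 = 0.65 × 4.54 × 1.75 = 5.164 ft³/s
w_4 = (9.6 − 6.9)/2 = 1.35 ft; q_4 = 0.75 × 4.55 × 1.35 = 4.607 ft³/s
w_5 = (14.7 − 8.0)/2 = 3.35 ft; q_5 = 0.84 × 5.32 × 3.35 = 14.97 ft³/s
w_6 = (16.6 − 9.6)/2 = 3.5 ft; q_6 = 0.57 × 3.22 × 3.5 = 6.424 ft³/s
w_7 = (18.4 − 14.7)/2 = 1.85 ft; q_7 = 0.75 × 3.36 × 1.85 = 4.662 ft³/s
w_8 = (18.4 − 16.6)/2 = 0.9 ft; q_8 = 0.53 × 1.35 × 0.9 = 0.6440 ft³/s
Q = Σ qᵢ = 44.93 ft³/s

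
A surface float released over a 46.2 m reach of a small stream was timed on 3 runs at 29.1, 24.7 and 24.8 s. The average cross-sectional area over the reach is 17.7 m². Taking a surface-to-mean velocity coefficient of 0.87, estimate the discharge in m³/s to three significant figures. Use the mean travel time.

27.2 m³/s

t̄ = (29.1 + 24.7 + 24.8) / 3 = 26.2 s
v_surface = L / t̄ = 46.2 / 26.2 = 1.763 m/s
v_mean = 0.87 × 1.763 = 1.534 m/s
Q = A × v_mean = 17.7 × 1.534 = 27.15 m³/s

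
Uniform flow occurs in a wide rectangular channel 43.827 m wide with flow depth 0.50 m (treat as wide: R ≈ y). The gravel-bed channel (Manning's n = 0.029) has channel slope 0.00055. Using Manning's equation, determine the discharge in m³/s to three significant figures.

11.2 m³/s

A = b·y = 43.827 × 0.50 = 21.91 m²
Wide channel: R ≈ y = 0.50 m
Q = (1/n)·A·R^(2/3)·S^(1/2) = (1/0.029) × 21.91 × 0.5000^(2/3) × 0.00055^(1/2) = 11.16 m³/s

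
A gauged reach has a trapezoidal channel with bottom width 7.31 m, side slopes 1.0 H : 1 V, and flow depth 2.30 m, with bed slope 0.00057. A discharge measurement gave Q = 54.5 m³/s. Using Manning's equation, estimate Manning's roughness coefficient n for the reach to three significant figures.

A = (b + z·y)·y = (7.31 + 1.0×2.30)×2.30 = 22.10 m²
P = b + 2y√(1+z²) = 7.31 + 2×2.30×√(1+1.0²) = 13.82 m
R = A/P = 22.10/13.82 = 1.600 m
n = (1/Q)·A·R^(2/3)·S^(1/2) = (1/54.5) × 22.10 × 1.368 × 0.02387 = 0.01324

0.0132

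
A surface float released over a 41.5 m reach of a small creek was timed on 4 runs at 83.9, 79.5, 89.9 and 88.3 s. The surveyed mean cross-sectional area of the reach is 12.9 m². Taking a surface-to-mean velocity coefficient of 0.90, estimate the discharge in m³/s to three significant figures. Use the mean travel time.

5.64 m³/s

t̄ = (83.9 + 79.5 + 89.9 + 88.3) / 4 = 85.4 s
v_surface = L / t̄ = 41.5 / 85.4 = 0.4859 m/s
v_mean = 0.90 × 0.4859 = 0.4374 m/s
Q = A × v_mean = 12.9 × 0.4374 = 5.642 m³/s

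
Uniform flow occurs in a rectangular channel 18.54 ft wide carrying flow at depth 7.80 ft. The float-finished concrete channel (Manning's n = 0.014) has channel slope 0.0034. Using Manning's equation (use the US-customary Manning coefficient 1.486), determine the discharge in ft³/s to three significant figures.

2340 ft³/s

A = b·y = 18.54 × 7.80 = 144.6 ft²
P = b + 2y = 18.54 + 2×7.80 = 34.14 ft
R = A/P = 144.6/34.14 = 4.236 ft
Q = (1.486/n)·A·R^(2/3)·S^(1/2) = (1.486/0.014) × 144.6 × 4.236^(2/3) × 0.0034^(1/2) = 2343 ft³/s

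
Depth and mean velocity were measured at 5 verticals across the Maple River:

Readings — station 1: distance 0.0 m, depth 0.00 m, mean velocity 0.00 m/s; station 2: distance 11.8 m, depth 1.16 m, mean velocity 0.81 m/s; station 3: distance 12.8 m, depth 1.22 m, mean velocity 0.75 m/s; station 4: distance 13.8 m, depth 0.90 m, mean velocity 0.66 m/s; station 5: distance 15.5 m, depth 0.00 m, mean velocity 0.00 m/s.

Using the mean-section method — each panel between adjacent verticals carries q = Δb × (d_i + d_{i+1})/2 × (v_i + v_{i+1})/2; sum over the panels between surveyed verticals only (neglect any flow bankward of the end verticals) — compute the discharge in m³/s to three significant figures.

Panel 1-2: Δb = 11.8 m, d̄ = (0.00+1.16)/2 = 0.58, v̄ = (0.00+0.81)/2 = 0.405 → q = 11.8×0.58×0.405 = 2.772 m³/s
Panel 2-3: Δb = 1 m, d̄ = (1.16+1.22)/2 = 1.19, v̄ = (0.81+0.75)/2 = 0.78 → q = 1×1.19×0.78 = 0.9282 m³/s
Panel 3-4: Δb = 1 m, d̄ = (1.22+0.90)/2 = 1.06, v̄ = (0.75+0.66)/2 = 0.705 → q = 1×1.06×0.705 = 0.7473 m³/s
Panel 4-5: Δb = 1.7 m, d̄ = (0.90+0.00)/2 = 0.45, v̄ = (0.66+0.00)/2 = 0.33 → q = 1.7×0.45×0.33 = 0.2525 m³/s
Q = Σ q = 4.700 m³/s

4.70 m³/s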